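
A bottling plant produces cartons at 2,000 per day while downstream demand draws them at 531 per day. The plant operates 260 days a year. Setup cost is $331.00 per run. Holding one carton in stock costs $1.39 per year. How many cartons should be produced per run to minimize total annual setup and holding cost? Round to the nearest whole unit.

Annual demand D = 531 × 260 = 138,060.
Production build-up factor (1 − d/p) = 1 − 531/2,000 = 0.7345.
Q* = √(2DS / (H(1 − d/p))) = √(2 × 138,060 × 331 / (1.39 × 0.7345)).
= √(91,395,720 / 1.021) ≈ 9461.492.

Q* ≈ 9,461 cartons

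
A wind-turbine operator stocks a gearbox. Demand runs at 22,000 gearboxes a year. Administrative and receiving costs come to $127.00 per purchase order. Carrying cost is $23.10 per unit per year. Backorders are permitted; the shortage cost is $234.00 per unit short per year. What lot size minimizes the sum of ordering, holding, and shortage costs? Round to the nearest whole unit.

Q* ≈ 516 gearboxes

With planned backorders, Q* = √(2DS/H) · √((H+B)/B).
√(2DS/H) = √(2 × 22,000 × 127 / 23.1) = 491.838.
√((H+B)/B) = √((23.1+234)/234) = 1.0482.
Q* ≈ 515.544.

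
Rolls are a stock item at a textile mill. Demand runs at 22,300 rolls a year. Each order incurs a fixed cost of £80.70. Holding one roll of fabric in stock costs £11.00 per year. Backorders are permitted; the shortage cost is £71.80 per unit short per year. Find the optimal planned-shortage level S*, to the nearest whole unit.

S* ≈ 82 rolls

With planned backorders, Q* = √(2DS/H) · √((H+B)/B).
√(2DS/H) = √(2 × 22,300 × 80.7 / 11) = 572.016.
√((H+B)/B) = √((11+71.8)/71.8) = 1.0739.
Q* ≈ 614.272.
S* = Q* · H/(H+B) = 614.272 × 11/82.8 ≈ 81.606.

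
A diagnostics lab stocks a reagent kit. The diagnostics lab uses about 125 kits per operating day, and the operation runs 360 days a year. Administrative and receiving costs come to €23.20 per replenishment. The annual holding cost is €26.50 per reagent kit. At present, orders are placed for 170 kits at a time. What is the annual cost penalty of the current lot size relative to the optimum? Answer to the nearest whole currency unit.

Annual demand D = 125 × 360 = 45,000.
EOQ = √(2DS/H) = √(2 × 45,000 × 23.2 / 26.5) ≈ 280.70.
Cost at Q* = (D/Q*)S + (Q*/2)H = √(2DSH) ≈ €7,438.55.
Cost at Q = 170: (45,000/170)×23.2 + (170/2)×26.5 = €6,141.18 + €2,252.50 = €8,393.68.
Excess = €8,393.68 − €7,438.55 = €955.13.

Extra cost ≈ €955 per year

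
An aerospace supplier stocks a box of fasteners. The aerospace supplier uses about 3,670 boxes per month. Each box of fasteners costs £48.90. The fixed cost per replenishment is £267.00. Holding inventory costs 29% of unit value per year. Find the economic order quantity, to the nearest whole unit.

Annual demand D = 3,670 × 12 = 44,040.
Holding cost H = 0.29 × £48.90 = £14.1810 per unit per year.
EOQ = √(2DS / H) = √(2 × 44,040 × 267 / 14.181).
= √(23,517,360 / 14.181) = √1,658,371.0599 ≈ 1287.778.

Q* ≈ 1,288 boxes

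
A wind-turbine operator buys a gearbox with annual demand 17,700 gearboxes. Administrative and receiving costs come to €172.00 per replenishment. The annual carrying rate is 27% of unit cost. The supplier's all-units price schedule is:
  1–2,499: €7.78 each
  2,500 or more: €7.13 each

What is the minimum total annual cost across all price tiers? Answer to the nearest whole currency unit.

TC* ≈ €129,825

Holding cost per unit per year at price C is H = 0.27·C.
For each price level, check whether its EOQ is feasible; otherwise the best quantity at that price is the breakpoint.
EOQ at €7.78 = 1702.5 (feasible in tier 1): TC = 17,700×€7.78 + (17,700/1702.5)×172 + (1702.5/2)×0.27×€7.78 = €141,282.33.
EOQ at €7.13 = 1778.4 < 2500, so use break Q=2500: TC = 17,700×€7.13 + (17,700/2500.0)×172 + (2500.0/2)×0.27×€7.13 = €129,825.13.
Lowest total cost among the candidates is at Q = 2500.0.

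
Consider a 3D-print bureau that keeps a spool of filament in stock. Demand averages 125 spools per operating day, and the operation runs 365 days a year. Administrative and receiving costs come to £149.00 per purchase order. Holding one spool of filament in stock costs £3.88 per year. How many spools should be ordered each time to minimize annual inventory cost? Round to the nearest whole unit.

Q* ≈ 1,872 spools

Annual demand D = 125 × 365 = 45,625.
EOQ = √(2DS / H) = √(2 × 45,625 × 149 / 3.88).
= √(13,596,250 / 3.88) = √3,504,188.1443 ≈ 1871.948.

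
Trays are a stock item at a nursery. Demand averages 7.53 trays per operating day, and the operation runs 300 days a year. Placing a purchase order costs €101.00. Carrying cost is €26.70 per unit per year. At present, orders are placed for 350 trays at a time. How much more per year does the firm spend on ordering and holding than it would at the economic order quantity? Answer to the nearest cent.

Extra cost ≈ €1,833.87 per year

Annual demand D = 7.53 × 300 = 2,259.
EOQ = √(2DS/H) = √(2 × 2,259 × 101 / 26.7) ≈ 130.73.
Cost at Q* = (D/Q*)S + (Q*/2)H = √(2DSH) ≈ €3,490.51.
Cost at Q = 350: (2,259/350)×101 + (350/2)×26.7 = €651.88 + €4,672.50 = €5,324.38.
Excess = €5,324.38 − €3,490.51 = €1,833.87.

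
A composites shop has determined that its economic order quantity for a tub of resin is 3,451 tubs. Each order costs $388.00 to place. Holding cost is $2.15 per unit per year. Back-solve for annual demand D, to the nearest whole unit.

Invert the EOQ relation Q*² = 2DS/H.
From Q* = √(2DS/H): D = Q*²H / (2S) = 3,451² × 2.15 / (2 × 388) = 32996.407.

D ≈ 32,996 tubs per year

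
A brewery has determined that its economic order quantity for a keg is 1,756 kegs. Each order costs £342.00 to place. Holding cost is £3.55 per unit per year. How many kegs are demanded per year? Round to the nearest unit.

D ≈ 16,004 kegs per year

The basic EOQ model gives Q* = √(2DS/H); rearrange for the unknown.
From Q* = √(2DS/H): D = Q*²H / (2S) = 1,756² × 3.55 / (2 × 342) = 16003.732.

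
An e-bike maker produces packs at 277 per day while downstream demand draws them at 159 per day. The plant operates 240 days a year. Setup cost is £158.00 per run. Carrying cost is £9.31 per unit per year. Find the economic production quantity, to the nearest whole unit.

Q* ≈ 1,744 packs

Annual demand D = 159 × 240 = 38,160.
Production build-up factor (1 − d/p) = 1 − 159/277 = 0.4260.
Q* = √(2DS / (H(1 − d/p))) = √(2 × 38,160 × 158 / (9.31 × 0.4260)).
= √(12,058,560 / 3.966) ≈ 1743.700.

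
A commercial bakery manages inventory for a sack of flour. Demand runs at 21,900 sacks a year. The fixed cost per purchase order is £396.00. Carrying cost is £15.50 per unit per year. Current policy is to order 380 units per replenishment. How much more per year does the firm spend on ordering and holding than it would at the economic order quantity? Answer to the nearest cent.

Extra cost ≈ £9,370.63 per year

EOQ = √(2DS/H) = √(2 × 21,900 × 396 / 15.5) ≈ 1057.84.
Cost at Q* = (D/Q*)S + (Q*/2)H = √(2DSH) ≈ £16,396.48.
Cost at Q = 380: (21,900/380)×396 + (380/2)×15.5 = £22,822.11 + £2,945.00 = £25,767.11.
Excess = £25,767.11 − £16,396.48 = £9,370.63.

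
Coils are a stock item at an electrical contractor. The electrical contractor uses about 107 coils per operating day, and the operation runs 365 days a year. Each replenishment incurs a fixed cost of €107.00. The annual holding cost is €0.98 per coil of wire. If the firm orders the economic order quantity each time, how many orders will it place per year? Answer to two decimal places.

Annual demand D = 107 × 365 = 39,055.
The optimal lot size = √(2DS/H) = √(2 × 39,055 × 107 / 0.98) ≈ 2920.33.
Orders per year = D / Q* = 39,055 / 2920.33 ≈ 13.373.

N ≈ 13.37 orders per year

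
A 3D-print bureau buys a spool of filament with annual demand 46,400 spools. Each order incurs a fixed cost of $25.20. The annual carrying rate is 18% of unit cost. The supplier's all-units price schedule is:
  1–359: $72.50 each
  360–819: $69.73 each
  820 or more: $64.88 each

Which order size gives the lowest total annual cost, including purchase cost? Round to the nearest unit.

Holding cost per unit per year at price C is H = 0.18·C.
For each price level, check whether its EOQ is feasible; otherwise the best quantity at that price is the breakpoint.
Tier 1 ($72.50): EOQ = 423.3 exceeds tier's upper bound 359, so this tier is dominated.
EOQ at $69.73 = 431.6 (feasible in tier 2): TC = 46,400×$69.73 + (46,400/431.6)×25.2 + (431.6/2)×0.18×$69.73 = $3,240,889.77.
EOQ at $64.88 = 447.5 < 820, so use break Q=820: TC = 46,400×$64.88 + (46,400/820.0)×25.2 + (820.0/2)×0.18×$64.88 = $3,016,646.10.
Lowest total cost is $3,016,646.10 at Q = 820.0.

Q* ≈ 820 spools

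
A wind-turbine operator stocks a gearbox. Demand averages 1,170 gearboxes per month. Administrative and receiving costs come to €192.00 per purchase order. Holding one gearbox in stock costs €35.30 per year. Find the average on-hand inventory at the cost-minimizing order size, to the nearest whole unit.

Average inventory ≈ 195 gearboxes

Annual demand D = 1,170 × 12 = 14,040.
EOQ = √(2DS/H) = √(2 × 14,040 × 192 / 35.3) ≈ 390.81.
Average inventory = Q*/2 ≈ 390.81 / 2 = 195.403.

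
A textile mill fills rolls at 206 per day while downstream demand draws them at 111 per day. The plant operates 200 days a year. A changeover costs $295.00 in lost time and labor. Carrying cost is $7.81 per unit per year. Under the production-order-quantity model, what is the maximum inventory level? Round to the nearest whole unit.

I_max ≈ 879 rolls

Annual demand D = 111 × 200 = 22,200.
Production build-up factor (1 − d/p) = 1 − 111/206 = 0.4612.
Q* = √(2DS / (H(1 − d/p))) = √(2 × 22,200 × 295 / (7.81 × 0.4612)).
= √(13,098,000 / 3.6017) ≈ 1906.992.
Maximum inventory = Q*(1 − d/p) = 1906.992 × 0.4612 ≈ 879.438.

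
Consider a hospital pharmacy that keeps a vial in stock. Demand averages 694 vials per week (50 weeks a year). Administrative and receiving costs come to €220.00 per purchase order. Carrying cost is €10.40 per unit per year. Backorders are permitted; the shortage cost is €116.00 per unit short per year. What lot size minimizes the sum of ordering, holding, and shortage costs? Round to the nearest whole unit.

Annual demand D = 694 × 50 = 34,700.
With planned backorders, Q* = √(2DS/H) · √((H+B)/B).
√(2DS/H) = √(2 × 34,700 × 220 / 10.4) = 1211.642.
√((H+B)/B) = √((10.4+116)/116) = 1.0439.
Q* ≈ 1264.792.

Q* ≈ 1,265 vials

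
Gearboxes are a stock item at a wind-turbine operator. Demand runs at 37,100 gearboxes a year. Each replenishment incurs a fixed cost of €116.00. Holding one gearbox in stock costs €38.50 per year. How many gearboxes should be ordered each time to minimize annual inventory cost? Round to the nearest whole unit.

EOQ = √(2DS / H) = √(2 × 37,100 × 116 / 38.5).
= √(8,607,200 / 38.5) = √223,563.6364 ≈ 472.825.

Q* ≈ 473 gearboxes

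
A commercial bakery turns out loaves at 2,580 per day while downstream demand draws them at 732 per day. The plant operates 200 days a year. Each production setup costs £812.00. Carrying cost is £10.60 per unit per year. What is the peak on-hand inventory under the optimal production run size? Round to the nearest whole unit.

Annual demand D = 732 × 200 = 146,400.
Production build-up factor (1 − d/p) = 1 − 732/2,580 = 0.7163.
Q* = √(2DS / (H(1 − d/p))) = √(2 × 146,400 × 812 / (10.6 × 0.7163)).
= √(237,753,600 / 7.5926) ≈ 5595.894.
Maximum inventory = Q*(1 − d/p) = 5595.894 × 0.7163 ≈ 4008.222.

I_max ≈ 4,008 loaves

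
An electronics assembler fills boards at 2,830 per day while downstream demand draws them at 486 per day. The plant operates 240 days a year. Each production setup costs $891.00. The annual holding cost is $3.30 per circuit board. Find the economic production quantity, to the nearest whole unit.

Annual demand D = 486 × 240 = 116,640.
Production build-up factor (1 − d/p) = 1 − 486/2,830 = 0.8283.
Q* = √(2DS / (H(1 − d/p))) = √(2 × 116,640 × 891 / (3.3 × 0.8283)).
= √(207,852,480 / 2.7333) ≈ 8720.373.

Q* ≈ 8,720 boards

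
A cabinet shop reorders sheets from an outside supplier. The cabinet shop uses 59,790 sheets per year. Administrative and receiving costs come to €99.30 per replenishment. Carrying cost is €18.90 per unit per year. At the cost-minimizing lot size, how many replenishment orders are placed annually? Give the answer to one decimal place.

The optimal lot size = √(2DS/H) = √(2 × 59,790 × 99.3 / 18.9) ≈ 792.63.
Orders per year = D / Q* = 59,790 / 792.63 ≈ 75.432.

N ≈ 75.4 orders per year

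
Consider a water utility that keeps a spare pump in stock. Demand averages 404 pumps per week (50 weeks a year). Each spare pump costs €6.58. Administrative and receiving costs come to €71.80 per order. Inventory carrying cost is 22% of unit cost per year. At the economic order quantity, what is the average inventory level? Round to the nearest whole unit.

Average inventory ≈ 708 pumps

Annual demand D = 404 × 50 = 20,200.
Holding cost H = 0.22 × €6.58 = €1.4476 per unit per year.
Q* = √(2DS/H) = √(2 × 20,200 × 71.8 / 1.4476) ≈ 1415.56.
Average inventory = Q*/2 ≈ 1415.56 / 2 = 707.781.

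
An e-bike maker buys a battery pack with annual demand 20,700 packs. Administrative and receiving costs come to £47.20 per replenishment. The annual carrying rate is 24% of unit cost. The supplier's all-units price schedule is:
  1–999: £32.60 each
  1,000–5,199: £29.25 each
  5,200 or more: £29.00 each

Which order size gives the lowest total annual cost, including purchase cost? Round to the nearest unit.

Holding cost per unit per year at price C is H = 0.24·C.
For each price level, check whether its EOQ is feasible; otherwise the best quantity at that price is the breakpoint.
EOQ at £32.60 = 499.8 (feasible in tier 1): TC = 20,700×£32.60 + (20,700/499.8)×47.2 + (499.8/2)×0.24×£32.60 = £678,730.08.
EOQ at £29.25 = 527.6 < 1000, so use break Q=1000: TC = 20,700×£29.25 + (20,700/1000.0)×47.2 + (1000.0/2)×0.24×£29.25 = £609,962.04.
EOQ at £29.00 = 529.9 < 5200, so use break Q=5200: TC = 20,700×£29.00 + (20,700/5200.0)×47.2 + (5200.0/2)×0.24×£29.00 = £618,583.89.
Lowest total cost is £609,962.04 at Q = 1000.0.

Q* ≈ 1,000 packs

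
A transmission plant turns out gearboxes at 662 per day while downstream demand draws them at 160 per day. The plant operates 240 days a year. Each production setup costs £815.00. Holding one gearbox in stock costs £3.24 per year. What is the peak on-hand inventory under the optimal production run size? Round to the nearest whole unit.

I_max ≈ 3,827 gearboxes

Annual demand D = 160 × 240 = 38,400.
Production build-up factor (1 − d/p) = 1 − 160/662 = 0.7583.
Q* = √(2DS / (H(1 − d/p))) = √(2 × 38,400 × 815 / (3.24 × 0.7583)).
= √(62,592,000 / 2.4569) ≈ 5047.357.
Maximum inventory = Q*(1 − d/p) = 5047.357 × 0.7583 ≈ 3827.452.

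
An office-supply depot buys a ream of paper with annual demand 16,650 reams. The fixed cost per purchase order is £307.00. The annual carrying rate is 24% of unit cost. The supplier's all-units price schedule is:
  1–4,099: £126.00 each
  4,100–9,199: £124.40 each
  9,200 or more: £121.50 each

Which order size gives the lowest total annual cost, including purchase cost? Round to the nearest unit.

Holding cost per unit per year at price C is H = 0.24·C.
Evaluate total cost at each tier's feasible EOQ or, if the EOQ is below the tier, at the tier's minimum quantity.
EOQ at £126.00 = 581.4 (feasible in tier 1): TC = 16,650×£126.00 + (16,650/581.4)×307 + (581.4/2)×0.24×£126.00 = £2,115,482.56.
EOQ at £124.40 = 585.2 < 4100, so use break Q=4100: TC = 16,650×£124.40 + (16,650/4100.0)×307 + (4100.0/2)×0.24×£124.40 = £2,133,711.52.
EOQ at £121.50 = 592.1 < 9200, so use break Q=9200: TC = 16,650×£121.50 + (16,650/9200.0)×307 + (9200.0/2)×0.24×£121.50 = £2,157,666.60.
Lowest total cost is £2,115,482.56 at Q = 581.4.

Q* ≈ 581 reams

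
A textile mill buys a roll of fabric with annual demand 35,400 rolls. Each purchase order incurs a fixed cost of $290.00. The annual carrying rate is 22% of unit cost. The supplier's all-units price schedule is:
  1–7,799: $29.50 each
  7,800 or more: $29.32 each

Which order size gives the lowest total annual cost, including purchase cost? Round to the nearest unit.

Q* ≈ 1,779 rolls

Holding cost per unit per year at price C is H = 0.22·C.
Evaluate total cost at each tier's feasible EOQ or, if the EOQ is below the tier, at the tier's minimum quantity.
EOQ at $29.50 = 1778.7 (feasible in tier 1): TC = 35,400×$29.50 + (35,400/1778.7)×290 + (1778.7/2)×0.22×$29.50 = $1,055,843.51.
EOQ at $29.32 = 1784.1 < 7800, so use break Q=7800: TC = 35,400×$29.32 + (35,400/7800.0)×290 + (7800.0/2)×0.22×$29.32 = $1,064,400.71.
Lowest total cost is $1,055,843.51 at Q = 1778.7.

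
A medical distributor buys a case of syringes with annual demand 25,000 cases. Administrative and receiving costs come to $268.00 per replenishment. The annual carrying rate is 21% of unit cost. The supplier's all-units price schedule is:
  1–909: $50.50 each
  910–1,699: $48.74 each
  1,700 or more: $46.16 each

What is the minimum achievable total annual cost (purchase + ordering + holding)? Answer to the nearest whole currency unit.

Holding cost per unit per year at price C is H = 0.21·C.
Candidates are each tier's EOQ (if it falls in that tier) and each price-break quantity.
Tier 1 ($50.50): EOQ = 1124.1 exceeds tier's upper bound 909, so this tier is dominated.
EOQ at $48.74 = 1144.2 (feasible in tier 2): TC = 25,000×$48.74 + (25,000/1144.2)×268 + (1144.2/2)×0.21×$48.74 = $1,230,211.29.
EOQ at $46.16 = 1175.7 < 1700, so use break Q=1700: TC = 25,000×$46.16 + (25,000/1700.0)×268 + (1700.0/2)×0.21×$46.16 = $1,166,180.74.
Lowest total cost among the candidates is at Q = 1700.0.

TC* ≈ $1,166,181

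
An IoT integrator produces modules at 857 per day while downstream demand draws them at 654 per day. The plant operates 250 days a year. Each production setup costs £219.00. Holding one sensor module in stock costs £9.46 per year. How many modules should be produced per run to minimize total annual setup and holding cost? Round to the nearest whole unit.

Annual demand D = 654 × 250 = 163,500.
Production build-up factor (1 − d/p) = 1 − 654/857 = 0.2369.
Q* = √(2DS / (H(1 − d/p))) = √(2 × 163,500 × 219 / (9.46 × 0.2369)).
= √(71,613,000 / 2.2408) ≈ 5653.179.

Q* ≈ 5,653 modules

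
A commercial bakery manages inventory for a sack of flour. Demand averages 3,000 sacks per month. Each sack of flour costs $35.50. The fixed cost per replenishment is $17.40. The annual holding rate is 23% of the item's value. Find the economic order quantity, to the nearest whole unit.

Q* ≈ 392 sacks

Annual demand D = 3,000 × 12 = 36,000.
Holding cost H = 0.23 × $35.50 = $8.1650 per unit per year.
EOQ = √(2DS / H) = √(2 × 36,000 × 17.4 / 8.165).
= √(1,252,800 / 8.165) = √153,435.395 ≈ 391.708.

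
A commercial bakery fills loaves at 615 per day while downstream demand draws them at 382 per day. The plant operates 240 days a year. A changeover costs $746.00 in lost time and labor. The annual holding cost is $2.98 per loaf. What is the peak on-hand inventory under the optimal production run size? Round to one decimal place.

Annual demand D = 382 × 240 = 91,680.
Production build-up factor (1 − d/p) = 1 − 382/615 = 0.3789.
Q* = √(2DS / (H(1 − d/p))) = √(2 × 91,680 × 746 / (2.98 × 0.3789)).
= √(136,786,560 / 1.129) ≈ 11007.107.
Maximum inventory = Q*(1 − d/p) = 11007.107 × 0.3789 ≈ 4170.172.

I_max ≈ 4,170.2 loaves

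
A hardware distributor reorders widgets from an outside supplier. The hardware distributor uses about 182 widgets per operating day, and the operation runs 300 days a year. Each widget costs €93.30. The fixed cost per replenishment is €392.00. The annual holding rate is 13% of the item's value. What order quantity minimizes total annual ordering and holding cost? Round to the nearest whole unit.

Annual demand D = 182 × 300 = 54,600.
Holding cost H = 0.13 × €93.30 = €12.1290 per unit per year.
EOQ = √(2DS / H) = √(2 × 54,600 × 392 / 12.129).
= √(42,806,400 / 12.129) = √3,529,260.4502 ≈ 1878.633.

Q* ≈ 1,879 widgets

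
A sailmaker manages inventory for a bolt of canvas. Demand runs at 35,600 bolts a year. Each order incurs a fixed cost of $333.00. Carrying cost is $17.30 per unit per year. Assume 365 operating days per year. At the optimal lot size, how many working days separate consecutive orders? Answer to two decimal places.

EOQ = √(2DS/H) = √(2 × 35,600 × 333 / 17.3) ≈ 1170.68.
Cycle time = Q*/D × 365 = 1170.68 / 35,600 × 365 ≈ 12.003 days.

T ≈ 12.00 days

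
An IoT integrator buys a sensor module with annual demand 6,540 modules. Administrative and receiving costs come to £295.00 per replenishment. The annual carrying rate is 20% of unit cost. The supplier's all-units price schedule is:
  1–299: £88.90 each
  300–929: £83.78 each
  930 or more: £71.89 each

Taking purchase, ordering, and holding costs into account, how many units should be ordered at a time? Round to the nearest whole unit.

Q* ≈ 930 modules

Holding cost per unit per year at price C is H = 0.20·C.
Evaluate total cost at each tier's feasible EOQ or, if the EOQ is below the tier, at the tier's minimum quantity.
Tier 1 (£88.90): EOQ = 465.9 exceeds tier's upper bound 299, so this tier is dominated.
EOQ at £83.78 = 479.9 (feasible in tier 2): TC = 6,540×£83.78 + (6,540/479.9)×295 + (479.9/2)×0.20×£83.78 = £555,962.01.
EOQ at £71.89 = 518.0 < 930, so use break Q=930: TC = 6,540×£71.89 + (6,540/930.0)×295 + (930.0/2)×0.20×£71.89 = £478,920.89.
Lowest total cost is £478,920.89 at Q = 930.0.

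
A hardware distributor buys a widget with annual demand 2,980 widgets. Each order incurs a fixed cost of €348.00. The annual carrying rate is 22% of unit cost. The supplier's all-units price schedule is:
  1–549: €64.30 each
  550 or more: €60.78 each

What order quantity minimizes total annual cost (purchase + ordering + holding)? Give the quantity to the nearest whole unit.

Holding cost per unit per year at price C is H = 0.22·C.
Candidates are each tier's EOQ (if it falls in that tier) and each price-break quantity.
EOQ at €64.30 = 382.9 (feasible in tier 1): TC = 2,980×€64.30 + (2,980/382.9)×348 + (382.9/2)×0.22×€64.30 = €197,030.64.
EOQ at €60.78 = 393.8 < 550, so use break Q=550: TC = 2,980×€60.78 + (2,980/550.0)×348 + (550.0/2)×0.22×€60.78 = €186,687.12.
Lowest total cost is €186,687.12 at Q = 550.0.

Q* ≈ 550 widgets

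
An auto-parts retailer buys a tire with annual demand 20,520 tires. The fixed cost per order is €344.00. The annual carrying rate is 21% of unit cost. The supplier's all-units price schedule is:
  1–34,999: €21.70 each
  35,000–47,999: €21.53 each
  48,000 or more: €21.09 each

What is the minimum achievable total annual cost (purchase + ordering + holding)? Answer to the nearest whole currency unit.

TC* ≈ €453,305

Holding cost per unit per year at price C is H = 0.21·C.
Evaluate total cost at each tier's feasible EOQ or, if the EOQ is below the tier, at the tier's minimum quantity.
EOQ at €21.70 = 1760.1 (feasible in tier 1): TC = 20,520×€21.70 + (20,520/1760.1)×344 + (1760.1/2)×0.21×€21.70 = €453,304.89.
EOQ at €21.53 = 1767.1 < 35000, so use break Q=35000: TC = 20,520×€21.53 + (20,520/35000.0)×344 + (35000.0/2)×0.21×€21.53 = €521,120.03.
EOQ at €21.09 = 1785.4 < 48000, so use break Q=48000: TC = 20,520×€21.09 + (20,520/48000.0)×344 + (48000.0/2)×0.21×€21.09 = €539,207.46.
Lowest total cost among the candidates is at Q = 1760.1.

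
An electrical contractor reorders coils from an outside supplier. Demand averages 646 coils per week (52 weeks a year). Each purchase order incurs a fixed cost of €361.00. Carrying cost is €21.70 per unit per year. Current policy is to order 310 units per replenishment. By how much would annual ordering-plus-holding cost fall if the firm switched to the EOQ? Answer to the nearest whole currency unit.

Extra cost ≈ €19,541 per year

Annual demand D = 646 × 52 = 33,592.
EOQ = √(2DS/H) = √(2 × 33,592 × 361 / 21.7) ≈ 1057.20.
Cost at Q* = (D/Q*)S + (Q*/2)H = √(2DSH) ≈ €22,941.21.
Cost at Q = 310: (33,592/310)×361 + (310/2)×21.7 = €39,118.43 + €3,363.50 = €42,481.93.
Excess = €42,481.93 − €22,941.21 = €19,540.71.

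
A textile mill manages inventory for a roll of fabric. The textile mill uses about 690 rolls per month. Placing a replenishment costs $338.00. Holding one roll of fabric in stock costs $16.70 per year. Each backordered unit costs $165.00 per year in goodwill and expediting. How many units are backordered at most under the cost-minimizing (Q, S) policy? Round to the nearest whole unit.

S* ≈ 56 rolls

Annual demand D = 690 × 12 = 8,280.
With planned backorders, Q* = √(2DS/H) · √((H+B)/B).
√(2DS/H) = √(2 × 8,280 × 338 / 16.7) = 578.936.
√((H+B)/B) = √((16.7+165)/165) = 1.0494.
Q* ≈ 607.527.
S* = Q* · H/(H+B) = 607.527 × 16.7/181.7 ≈ 55.838.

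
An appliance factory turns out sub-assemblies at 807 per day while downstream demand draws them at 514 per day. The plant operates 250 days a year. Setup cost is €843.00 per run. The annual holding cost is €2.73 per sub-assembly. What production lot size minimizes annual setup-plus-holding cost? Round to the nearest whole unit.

Q* ≈ 14,784 sub-assemblies

Annual demand D = 514 × 250 = 128,500.
Production build-up factor (1 − d/p) = 1 − 514/807 = 0.3631.
Q* = √(2DS / (H(1 − d/p))) = √(2 × 128,500 × 843 / (2.73 × 0.3631)).
= √(216,651,000 / 0.9912) ≈ 14784.341.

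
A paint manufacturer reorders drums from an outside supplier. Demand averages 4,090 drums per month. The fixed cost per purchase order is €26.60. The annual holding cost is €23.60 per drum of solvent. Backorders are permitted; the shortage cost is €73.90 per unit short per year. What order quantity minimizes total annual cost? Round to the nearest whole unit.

Q* ≈ 382 drums

Annual demand D = 4,090 × 12 = 49,080.
With planned backorders, Q* = √(2DS/H) · √((H+B)/B).
√(2DS/H) = √(2 × 49,080 × 26.6 / 23.6) = 332.623.
√((H+B)/B) = √((23.6+73.9)/73.9) = 1.1486.
Q* ≈ 382.061.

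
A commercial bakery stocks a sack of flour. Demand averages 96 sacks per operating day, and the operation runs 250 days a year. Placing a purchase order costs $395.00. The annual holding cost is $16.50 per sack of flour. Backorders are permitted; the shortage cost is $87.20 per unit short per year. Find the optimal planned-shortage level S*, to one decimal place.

Annual demand D = 96 × 250 = 24,000.
With planned backorders, Q* = √(2DS/H) · √((H+B)/B).
√(2DS/H) = √(2 × 24,000 × 395 / 16.5) = 1071.957.
√((H+B)/B) = √((16.5+87.2)/87.2) = 1.0905.
Q* ≈ 1168.983.
S* = Q* · H/(H+B) = 1168.983 × 16.5/103.7 ≈ 186.000.

S* ≈ 186.0 sacks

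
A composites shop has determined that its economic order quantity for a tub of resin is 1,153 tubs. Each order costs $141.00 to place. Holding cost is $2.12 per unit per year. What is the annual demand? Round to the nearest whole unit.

The basic EOQ model gives Q* = √(2DS/H); rearrange for the unknown.
From Q* = √(2DS/H): D = Q*²H / (2S) = 1,153² × 2.12 / (2 × 141) = 9994.139.

D ≈ 9,994 tubs per year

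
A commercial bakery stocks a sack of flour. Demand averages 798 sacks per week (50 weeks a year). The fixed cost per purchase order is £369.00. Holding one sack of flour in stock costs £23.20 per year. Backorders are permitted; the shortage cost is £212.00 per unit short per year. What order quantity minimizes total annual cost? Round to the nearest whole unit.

Q* ≈ 1,187 sacks

Annual demand D = 798 × 50 = 39,900.
With planned backorders, Q* = √(2DS/H) · √((H+B)/B).
√(2DS/H) = √(2 × 39,900 × 369 / 23.2) = 1126.602.
√((H+B)/B) = √((23.2+212)/212) = 1.0533.
Q* ≈ 1186.647.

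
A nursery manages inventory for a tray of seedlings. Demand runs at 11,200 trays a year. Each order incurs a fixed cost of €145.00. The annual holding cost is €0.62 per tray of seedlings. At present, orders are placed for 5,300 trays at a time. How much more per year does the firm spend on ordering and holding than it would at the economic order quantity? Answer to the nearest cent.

EOQ = √(2DS/H) = √(2 × 11,200 × 145 / 0.62) ≈ 2288.82.
Cost at Q* = (D/Q*)S + (Q*/2)H = √(2DSH) ≈ €1,419.07.
Cost at Q = 5,300: (11,200/5,300)×145 + (5,300/2)×0.62 = €306.42 + €1,643.00 = €1,949.42.
Excess = €1,949.42 − €1,419.07 = €530.34.

Extra cost ≈ €530.34 per year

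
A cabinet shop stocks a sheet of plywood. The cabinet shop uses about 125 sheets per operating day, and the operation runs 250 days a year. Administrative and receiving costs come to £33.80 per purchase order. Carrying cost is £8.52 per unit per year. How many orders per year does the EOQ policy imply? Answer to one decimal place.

N ≈ 62.8 orders per year

Annual demand D = 125 × 250 = 31,250.
EOQ = √(2DS/H) = √(2 × 31,250 × 33.8 / 8.52) ≈ 497.94.
Orders per year = D / Q* = 31,250 / 497.94 ≈ 62.758.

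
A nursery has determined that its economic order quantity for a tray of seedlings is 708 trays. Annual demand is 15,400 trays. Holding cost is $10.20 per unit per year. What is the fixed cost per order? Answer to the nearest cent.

S ≈ $166.00

The basic EOQ model gives Q* = √(2DS/H); rearrange for the unknown.
From Q* = √(2DS/H): S = Q*²H / (2D) = 708² × 10.2 / (2 × 15,400) = 166.0030.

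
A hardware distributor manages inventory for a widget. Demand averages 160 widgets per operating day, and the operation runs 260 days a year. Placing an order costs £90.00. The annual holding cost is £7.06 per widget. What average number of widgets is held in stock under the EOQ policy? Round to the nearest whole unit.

Average inventory ≈ 515 widgets

Annual demand D = 160 × 260 = 41,600.
The optimal lot size = √(2DS/H) = √(2 × 41,600 × 90 / 7.06) ≈ 1029.87.
Average inventory = Q*/2 ≈ 1029.87 / 2 = 514.933.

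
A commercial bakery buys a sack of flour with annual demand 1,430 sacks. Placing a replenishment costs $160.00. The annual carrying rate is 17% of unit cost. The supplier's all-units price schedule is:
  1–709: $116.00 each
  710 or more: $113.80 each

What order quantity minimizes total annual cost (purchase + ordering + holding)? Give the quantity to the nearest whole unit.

Holding cost per unit per year at price C is H = 0.17·C.
Evaluate total cost at each tier's feasible EOQ or, if the EOQ is below the tier, at the tier's minimum quantity.
EOQ at $116.00 = 152.3 (feasible in tier 1): TC = 1,430×$116.00 + (1,430/152.3)×160 + (152.3/2)×0.17×$116.00 = $168,883.98.
EOQ at $113.80 = 153.8 < 710, so use break Q=710: TC = 1,430×$113.80 + (1,430/710.0)×160 + (710.0/2)×0.17×$113.80 = $169,924.08.
Lowest total cost is $168,883.98 at Q = 152.3.

Q* ≈ 152 sacks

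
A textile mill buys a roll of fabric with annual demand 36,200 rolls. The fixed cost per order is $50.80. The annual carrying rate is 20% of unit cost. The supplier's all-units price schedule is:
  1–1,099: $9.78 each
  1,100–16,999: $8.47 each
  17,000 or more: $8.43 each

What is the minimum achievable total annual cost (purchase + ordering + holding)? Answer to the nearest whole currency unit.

Holding cost per unit per year at price C is H = 0.20·C.
Evaluate total cost at each tier's feasible EOQ or, if the EOQ is below the tier, at the tier's minimum quantity.
Tier 1 ($9.78): EOQ = 1371.3 exceeds tier's upper bound 1099, so this tier is dominated.
EOQ at $8.47 = 1473.5 (feasible in tier 2): TC = 36,200×$8.47 + (36,200/1473.5)×50.8 + (1473.5/2)×0.20×$8.47 = $309,110.08.
EOQ at $8.43 = 1477.0 < 17000, so use break Q=17000: TC = 36,200×$8.43 + (36,200/17000.0)×50.8 + (17000.0/2)×0.20×$8.43 = $319,605.17.
Lowest total cost among the candidates is at Q = 1473.5.

TC* ≈ $309,110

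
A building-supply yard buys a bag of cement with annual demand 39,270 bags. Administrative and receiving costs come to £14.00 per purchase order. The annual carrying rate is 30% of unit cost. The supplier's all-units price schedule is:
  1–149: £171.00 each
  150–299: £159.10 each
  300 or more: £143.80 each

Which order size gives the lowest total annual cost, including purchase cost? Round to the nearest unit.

Holding cost per unit per year at price C is H = 0.30·C.
Evaluate total cost at each tier's feasible EOQ or, if the EOQ is below the tier, at the tier's minimum quantity.
EOQ at £171.00 = 146.4 (feasible in tier 1): TC = 39,270×£171.00 + (39,270/146.4)×14 + (146.4/2)×0.30×£171.00 = £6,722,680.49.
EOQ at £159.10 = 151.8 (feasible in tier 2): TC = 39,270×£159.10 + (39,270/151.8)×14 + (151.8/2)×0.30×£159.10 = £6,255,101.45.
EOQ at £143.80 = 159.7 < 300, so use break Q=300: TC = 39,270×£143.80 + (39,270/300.0)×14 + (300.0/2)×0.30×£143.80 = £5,655,329.60.
Lowest total cost is £5,655,329.60 at Q = 300.0.

Q* ≈ 300 bags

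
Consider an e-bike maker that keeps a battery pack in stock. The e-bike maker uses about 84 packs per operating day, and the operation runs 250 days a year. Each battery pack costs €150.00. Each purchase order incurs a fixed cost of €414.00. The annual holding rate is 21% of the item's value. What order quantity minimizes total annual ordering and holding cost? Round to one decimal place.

Q* ≈ 743.0 packs

Annual demand D = 84 × 250 = 21,000.
Holding cost H = 0.21 × €150.00 = €31.5000 per unit per year.
EOQ = √(2DS / H) = √(2 × 21,000 × 414 / 31.5).
= √(17,388,000 / 31.5) = √552,000 ≈ 742.967.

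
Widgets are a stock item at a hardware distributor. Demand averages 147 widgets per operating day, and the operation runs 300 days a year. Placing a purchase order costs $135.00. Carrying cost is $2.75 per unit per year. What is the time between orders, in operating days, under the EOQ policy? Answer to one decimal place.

T ≈ 14.2 days

Annual demand D = 147 × 300 = 44,100.
EOQ = √(2DS/H) = √(2 × 44,100 × 135 / 2.75) ≈ 2080.82.
Cycle time = Q*/D × 300 = 2080.82 / 44,100 × 300 ≈ 14.155 days.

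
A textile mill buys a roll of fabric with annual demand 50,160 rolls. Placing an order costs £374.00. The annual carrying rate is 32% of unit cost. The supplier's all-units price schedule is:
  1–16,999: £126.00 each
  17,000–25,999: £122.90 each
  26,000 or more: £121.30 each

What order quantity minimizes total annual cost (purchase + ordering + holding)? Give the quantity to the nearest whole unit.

Holding cost per unit per year at price C is H = 0.32·C.
For each price level, check whether its EOQ is feasible; otherwise the best quantity at that price is the breakpoint.
EOQ at £126.00 = 964.6 (feasible in tier 1): TC = 50,160×£126.00 + (50,160/964.6)×374 + (964.6/2)×0.32×£126.00 = £6,359,054.65.
EOQ at £122.90 = 976.7 < 17000, so use break Q=17000: TC = 50,160×£122.90 + (50,160/17000.0)×374 + (17000.0/2)×0.32×£122.90 = £6,500,055.52.
EOQ at £121.30 = 983.2 < 26000, so use break Q=26000: TC = 50,160×£121.30 + (50,160/26000.0)×374 + (26000.0/2)×0.32×£121.30 = £6,589,737.53.
Lowest total cost is £6,359,054.65 at Q = 964.6.

Q* ≈ 965 rolls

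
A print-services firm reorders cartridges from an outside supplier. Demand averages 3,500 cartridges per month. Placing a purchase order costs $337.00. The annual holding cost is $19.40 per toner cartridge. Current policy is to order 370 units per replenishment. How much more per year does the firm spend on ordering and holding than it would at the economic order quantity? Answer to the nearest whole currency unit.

Annual demand D = 3,500 × 12 = 42,000.
EOQ = √(2DS/H) = √(2 × 42,000 × 337 / 19.4) ≈ 1207.96.
Cost at Q* = (D/Q*)S + (Q*/2)H = √(2DSH) ≈ $23,434.49.
Cost at Q = 370: (42,000/370)×337 + (370/2)×19.4 = $38,254.05 + $3,589.00 = $41,843.05.
Excess = $41,843.05 − $23,434.49 = $18,408.57.

Extra cost ≈ $18,409 per year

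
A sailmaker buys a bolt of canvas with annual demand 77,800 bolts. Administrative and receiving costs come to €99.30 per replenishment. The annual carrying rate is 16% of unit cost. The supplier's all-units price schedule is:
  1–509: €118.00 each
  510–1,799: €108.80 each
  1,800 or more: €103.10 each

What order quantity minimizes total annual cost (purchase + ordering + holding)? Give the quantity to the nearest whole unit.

Q* ≈ 1,800 bolts

Holding cost per unit per year at price C is H = 0.16·C.
For each price level, check whether its EOQ is feasible; otherwise the best quantity at that price is the breakpoint.
Tier 1 (€118.00): EOQ = 904.6 exceeds tier's upper bound 509, so this tier is dominated.
EOQ at €108.80 = 942.1 (feasible in tier 2): TC = 77,800×€108.80 + (77,800/942.1)×99.3 + (942.1/2)×0.16×€108.80 = €8,481,040.38.
EOQ at €103.10 = 967.8 < 1800, so use break Q=1800: TC = 77,800×€103.10 + (77,800/1800.0)×99.3 + (1800.0/2)×0.16×€103.10 = €8,040,318.37.
Lowest total cost is €8,040,318.37 at Q = 1800.0.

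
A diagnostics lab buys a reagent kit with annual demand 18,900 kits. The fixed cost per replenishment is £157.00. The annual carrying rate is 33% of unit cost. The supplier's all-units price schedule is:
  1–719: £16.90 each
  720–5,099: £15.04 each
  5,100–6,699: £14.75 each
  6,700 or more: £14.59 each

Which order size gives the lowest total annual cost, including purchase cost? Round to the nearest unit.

Holding cost per unit per year at price C is H = 0.33·C.
For each price level, check whether its EOQ is feasible; otherwise the best quantity at that price is the breakpoint.
Tier 1 (£16.90): EOQ = 1031.6 exceeds tier's upper bound 719, so this tier is dominated.
EOQ at £15.04 = 1093.5 (feasible in tier 2): TC = 18,900×£15.04 + (18,900/1093.5)×157 + (1093.5/2)×0.33×£15.04 = £289,683.21.
EOQ at £14.75 = 1104.2 < 5100, so use break Q=5100: TC = 18,900×£14.75 + (18,900/5100.0)×157 + (5100.0/2)×0.33×£14.75 = £291,768.95.
EOQ at £14.59 = 1110.2 < 6700, so use break Q=6700: TC = 18,900×£14.59 + (18,900/6700.0)×157 + (6700.0/2)×0.33×£14.59 = £292,323.13.
Lowest total cost is £289,683.21 at Q = 1093.5.

Q* ≈ 1,093 kits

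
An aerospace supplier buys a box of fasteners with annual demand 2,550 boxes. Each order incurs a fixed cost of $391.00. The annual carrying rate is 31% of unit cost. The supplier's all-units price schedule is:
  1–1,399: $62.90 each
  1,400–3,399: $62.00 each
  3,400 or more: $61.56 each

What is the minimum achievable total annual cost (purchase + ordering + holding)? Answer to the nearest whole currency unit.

Holding cost per unit per year at price C is H = 0.31·C.
Evaluate total cost at each tier's feasible EOQ or, if the EOQ is below the tier, at the tier's minimum quantity.
EOQ at $62.90 = 319.8 (feasible in tier 1): TC = 2,550×$62.90 + (2,550/319.8)×391 + (319.8/2)×0.31×$62.90 = $166,630.62.
EOQ at $62.00 = 322.1 < 1400, so use break Q=1400: TC = 2,550×$62.00 + (2,550/1400.0)×391 + (1400.0/2)×0.31×$62.00 = $172,266.18.
EOQ at $61.56 = 323.3 < 3400, so use break Q=3400: TC = 2,550×$61.56 + (2,550/3400.0)×391 + (3400.0/2)×0.31×$61.56 = $189,713.37.
Lowest total cost among the candidates is at Q = 319.8.

TC* ≈ $166,631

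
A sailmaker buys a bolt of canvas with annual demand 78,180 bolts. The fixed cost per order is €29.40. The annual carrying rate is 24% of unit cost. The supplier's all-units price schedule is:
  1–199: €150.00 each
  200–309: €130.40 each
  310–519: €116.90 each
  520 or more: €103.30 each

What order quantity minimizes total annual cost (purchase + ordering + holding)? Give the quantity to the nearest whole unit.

Q* ≈ 520 bolts

Holding cost per unit per year at price C is H = 0.24·C.
Candidates are each tier's EOQ (if it falls in that tier) and each price-break quantity.
Tier 1 (€150.00): EOQ = 357.3 exceeds tier's upper bound 199, so this tier is dominated.
Tier 2 (€130.40): EOQ = 383.3 exceeds tier's upper bound 309, so this tier is dominated.
EOQ at €116.90 = 404.8 (feasible in tier 3): TC = 78,180×€116.90 + (78,180/404.8)×29.4 + (404.8/2)×0.24×€116.90 = €9,150,598.63.
EOQ at €103.30 = 430.6 < 520, so use break Q=520: TC = 78,180×€103.30 + (78,180/520.0)×29.4 + (520.0/2)×0.24×€103.30 = €8,086,860.10.
Lowest total cost is €8,086,860.10 at Q = 520.0.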